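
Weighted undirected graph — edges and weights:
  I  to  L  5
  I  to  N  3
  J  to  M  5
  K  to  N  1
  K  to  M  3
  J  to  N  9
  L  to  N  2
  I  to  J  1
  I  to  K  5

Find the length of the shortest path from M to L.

Some routes from M to L:
M-K-N-I-L: 3 + 1 + 3 + 5 = 12
M-K-N-L: 3 + 1 + 2 = 6
M-K-I-N-L: 3 + 5 + 3 + 2 = 13
M-J-I-N-L: 5 + 1 + 3 + 2 = 11
M-J-I-L: 5 + 1 + 5 = 11
Shortest: 6.

6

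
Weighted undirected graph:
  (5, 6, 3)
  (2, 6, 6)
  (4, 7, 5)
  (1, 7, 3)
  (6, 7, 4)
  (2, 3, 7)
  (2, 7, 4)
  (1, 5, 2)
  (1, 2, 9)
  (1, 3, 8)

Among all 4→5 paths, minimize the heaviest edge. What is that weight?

5

Comparing a few candidate routes:
4 - 7 - 6 - 2 - 3 - 1 - 5: max(5, 4, 6, 7, 8, 2) = 8
4 - 7 - 2 - 6 - 5: max(5, 4, 6, 3) = 6
4 - 7 - 2 - 3 - 1 - 5: max(5, 4, 7, 8, 2) = 8
4 - 7 - 6 - 5: max(5, 4, 3) = 5
4 - 7 - 1 - 5: max(5, 3, 2) = 5
Best route has worst link 5.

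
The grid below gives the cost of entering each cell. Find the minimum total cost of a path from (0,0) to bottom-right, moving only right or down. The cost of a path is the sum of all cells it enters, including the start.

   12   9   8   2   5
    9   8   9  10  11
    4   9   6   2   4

One optimal route is r0c0 → r1c0 → r2c0 → r2c1 → r2c2 → r2c3 → r2c4.
Its cost is 12 + 9 + 4 + 9 + 6 + 2 + 4 = 46.

46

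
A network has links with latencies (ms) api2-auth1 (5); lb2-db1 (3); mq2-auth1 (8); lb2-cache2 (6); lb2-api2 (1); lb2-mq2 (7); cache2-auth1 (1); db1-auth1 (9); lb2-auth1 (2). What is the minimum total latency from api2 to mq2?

Comparing a few candidate routes:
api2→auth1→mq2: 5 + 8 = 13
api2→auth1→cache2→lb2→mq2: 5 + 1 + 6 + 7 = 19
api2→lb2→cache2→auth1→mq2: 1 + 6 + 1 + 8 = 16
api2→lb2→mq2: 1 + 7 = 8
api2→lb2→auth1→mq2: 1 + 2 + 8 = 11
api2→auth1→lb2→mq2: 5 + 2 + 7 = 14
Best route has total 8 ms.

8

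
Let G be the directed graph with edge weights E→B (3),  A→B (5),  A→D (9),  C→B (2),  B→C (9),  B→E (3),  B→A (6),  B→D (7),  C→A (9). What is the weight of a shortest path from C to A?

Candidate routes:
C→B→A: 2 + 6 = 8
C→A: 9
The minimum is 8.

8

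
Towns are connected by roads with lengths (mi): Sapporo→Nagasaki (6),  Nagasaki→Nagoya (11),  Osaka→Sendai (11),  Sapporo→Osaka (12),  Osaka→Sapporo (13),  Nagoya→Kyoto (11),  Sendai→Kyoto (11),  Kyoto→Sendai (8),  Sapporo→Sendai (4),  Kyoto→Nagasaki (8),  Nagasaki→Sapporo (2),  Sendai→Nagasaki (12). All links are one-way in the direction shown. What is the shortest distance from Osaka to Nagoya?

Routes from Osaka to Nagoya:
Osaka -> Sendai -> Kyoto -> Nagasaki -> Nagoya: 11 + 11 + 8 + 11 = 41
Osaka -> Sapporo -> Sendai -> Nagasaki -> Nagoya: 13 + 4 + 12 + 11 = 40
Osaka -> Sendai -> Nagasaki -> Nagoya: 11 + 12 + 11 = 34
Osaka -> Sapporo -> Sendai -> Kyoto -> Nagasaki -> Nagoya: 13 + 4 + 11 + 8 + 11 = 47
Osaka -> Sapporo -> Nagasaki -> Nagoya: 13 + 6 + 11 = 30
Shortest: 30 mi.

30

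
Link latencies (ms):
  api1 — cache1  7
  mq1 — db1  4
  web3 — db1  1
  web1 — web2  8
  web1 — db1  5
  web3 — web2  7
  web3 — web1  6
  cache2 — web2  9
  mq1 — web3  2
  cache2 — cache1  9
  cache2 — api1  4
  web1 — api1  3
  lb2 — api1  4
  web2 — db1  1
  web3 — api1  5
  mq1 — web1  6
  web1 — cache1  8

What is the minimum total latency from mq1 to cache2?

11

Comparing a few candidate routes:
mq1 - db1 - web2 - cache2: 4 + 1 + 9 = 14
mq1 - web1 - api1 - cache2: 6 + 3 + 4 = 13
mq1 - web3 - api1 - cache2: 2 + 5 + 4 = 11
mq1 - web3 - db1 - web2 - cache2: 2 + 1 + 1 + 9 = 13
Best route has total 11 ms.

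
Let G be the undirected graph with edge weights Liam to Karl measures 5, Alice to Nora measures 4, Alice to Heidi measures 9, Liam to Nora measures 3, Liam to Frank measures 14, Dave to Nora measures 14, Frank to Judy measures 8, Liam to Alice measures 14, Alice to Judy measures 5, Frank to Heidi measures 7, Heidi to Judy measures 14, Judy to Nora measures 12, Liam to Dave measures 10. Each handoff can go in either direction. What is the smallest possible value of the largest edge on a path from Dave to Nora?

Checking several routes:
Dave -> Nora: max(14) = 14
Dave -> Liam -> Nora: max(10, 3) = 10
Dave -> Liam -> Frank -> Heidi -> Judy -> Alice -> Nora: max(10, 14, 7, 14, 5, 4) = 14
Dave -> Liam -> Frank -> Heidi -> Alice -> Nora: max(10, 14, 7, 9, 4) = 14
Dave -> Liam -> Frank -> Heidi -> Alice -> Judy -> Nora: max(10, 14, 7, 9, 5, 12) = 14
The minimum achievable maximum is 10.

10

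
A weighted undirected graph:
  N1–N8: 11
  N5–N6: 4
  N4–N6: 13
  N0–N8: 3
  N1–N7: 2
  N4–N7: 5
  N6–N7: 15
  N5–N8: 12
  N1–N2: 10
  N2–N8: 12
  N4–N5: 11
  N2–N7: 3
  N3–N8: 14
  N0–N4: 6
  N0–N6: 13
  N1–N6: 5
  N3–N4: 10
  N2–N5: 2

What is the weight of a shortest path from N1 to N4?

Some routes from N1 to N4:
N1 → N7 → N4: 2 + 5 = 7
N1 → N6 → N4: 5 + 13 = 18
N1 → N7 → N2 → N5 → N4: 2 + 3 + 2 + 11 = 18
Best route has total 7.

7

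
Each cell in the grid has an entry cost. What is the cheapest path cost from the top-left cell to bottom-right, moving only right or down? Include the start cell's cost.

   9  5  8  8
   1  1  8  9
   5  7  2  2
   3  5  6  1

Cheapest: (0,0) → (1,0) → (1,1) → (2,1) → (2,2) → (2,3) → (3,3)
  9 + 1 + 1 + 7 + 2 + 2 + 1 = 23
For comparison, the top-then-right route costs 42.

23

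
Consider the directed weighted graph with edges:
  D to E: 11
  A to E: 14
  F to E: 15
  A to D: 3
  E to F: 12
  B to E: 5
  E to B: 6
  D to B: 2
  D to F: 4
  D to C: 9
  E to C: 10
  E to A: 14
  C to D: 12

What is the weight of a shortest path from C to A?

33

Routes from C to A:
C-D-B-E-A: 12 + 2 + 5 + 14 = 33
C-D-E-A: 12 + 11 + 14 = 37
C-D-F-E-A: 12 + 4 + 15 + 14 = 45
Best route has total 33.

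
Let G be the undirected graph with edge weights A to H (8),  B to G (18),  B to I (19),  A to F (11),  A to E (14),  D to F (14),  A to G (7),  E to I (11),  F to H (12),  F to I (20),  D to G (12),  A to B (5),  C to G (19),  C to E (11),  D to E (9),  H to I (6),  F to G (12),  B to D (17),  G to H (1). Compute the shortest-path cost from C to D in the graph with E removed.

Some routes from C to D avoiding E:
C→G→D: 19 + 12 = 31
C→G→A→B→D: 19 + 7 + 5 + 17 = 48
C→G→F→D: 19 + 12 + 14 = 45
C→G→H→F→D: 19 + 1 + 12 + 14 = 46
Best route has total 31.

31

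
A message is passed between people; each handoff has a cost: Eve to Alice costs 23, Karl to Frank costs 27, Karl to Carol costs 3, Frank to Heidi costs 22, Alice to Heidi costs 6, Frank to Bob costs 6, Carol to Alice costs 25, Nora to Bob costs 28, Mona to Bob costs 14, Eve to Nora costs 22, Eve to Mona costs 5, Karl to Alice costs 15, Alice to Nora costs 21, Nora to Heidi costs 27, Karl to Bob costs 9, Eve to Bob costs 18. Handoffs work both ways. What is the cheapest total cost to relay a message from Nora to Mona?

A few of the Nora→Mona routes:
Nora -> Bob -> Eve -> Mona: 28 + 18 + 5 = 51
Nora -> Eve -> Mona: 22 + 5 = 27
Nora -> Bob -> Mona: 28 + 14 = 42
Nora -> Alice -> Eve -> Mona: 21 + 23 + 5 = 49
Shortest: 27.

27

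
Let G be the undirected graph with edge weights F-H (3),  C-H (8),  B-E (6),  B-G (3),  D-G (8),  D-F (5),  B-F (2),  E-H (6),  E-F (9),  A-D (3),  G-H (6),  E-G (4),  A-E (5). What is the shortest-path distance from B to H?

Comparing a few candidate routes:
B → E → H: 6 + 6 = 12
B → F → H: 2 + 3 = 5
B → G → H: 3 + 6 = 9
B → G → E → H: 3 + 4 + 6 = 13
Best route has total 5.

5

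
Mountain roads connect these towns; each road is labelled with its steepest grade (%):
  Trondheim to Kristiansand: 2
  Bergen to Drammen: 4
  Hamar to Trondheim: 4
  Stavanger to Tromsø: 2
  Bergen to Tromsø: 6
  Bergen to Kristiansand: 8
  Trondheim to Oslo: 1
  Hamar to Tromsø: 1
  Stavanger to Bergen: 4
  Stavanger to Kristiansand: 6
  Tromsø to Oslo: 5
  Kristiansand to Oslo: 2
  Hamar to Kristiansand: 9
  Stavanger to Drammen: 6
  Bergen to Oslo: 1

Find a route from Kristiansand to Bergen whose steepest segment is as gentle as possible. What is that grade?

A few of the Kristiansand→Bergen routes:
Kristiansand -> Trondheim -> Oslo -> Tromsø -> Stavanger -> Bergen: max(2, 1, 5, 2, 4) = 5
Kristiansand -> Oslo -> Bergen: max(2, 1) = 2
Kristiansand -> Trondheim -> Oslo -> Bergen: max(2, 1, 1) = 2
Kristiansand -> Oslo -> Trondheim -> Hamar -> Tromsø -> Stavanger -> Bergen: max(2, 1, 4, 1, 2, 4) = 4
Kristiansand -> Trondheim -> Hamar -> Tromsø -> Oslo -> Bergen: max(2, 4, 1, 5, 1) = 5
Kristiansand -> Trondheim -> Hamar -> Tromsø -> Stavanger -> Bergen: max(2, 4, 1, 2, 4) = 4
Smallest bottleneck: 2%.

2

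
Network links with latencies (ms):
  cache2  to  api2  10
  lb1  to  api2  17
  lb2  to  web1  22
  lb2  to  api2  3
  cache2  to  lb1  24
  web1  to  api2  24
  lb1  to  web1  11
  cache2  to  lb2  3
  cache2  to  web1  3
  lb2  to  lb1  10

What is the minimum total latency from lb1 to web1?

Comparing a few candidate routes:
lb1 -> lb2 -> api2 -> cache2 -> web1: 10 + 3 + 10 + 3 = 26
lb1 -> api2 -> cache2 -> web1: 17 + 10 + 3 = 30
lb1 -> lb2 -> cache2 -> web1: 10 + 3 + 3 = 16
lb1 -> cache2 -> web1: 24 + 3 = 27
lb1 -> web1: 11
lb1 -> api2 -> lb2 -> cache2 -> web1: 17 + 3 + 3 + 3 = 26
Best route has total 11 ms.

11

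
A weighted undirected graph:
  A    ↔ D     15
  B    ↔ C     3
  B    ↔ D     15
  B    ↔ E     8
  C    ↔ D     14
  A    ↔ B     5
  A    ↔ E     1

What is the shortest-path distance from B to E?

6

Routes from B to E:
B -> D -> A -> E: 15 + 15 + 1 = 31
B -> C -> D -> A -> E: 3 + 14 + 15 + 1 = 33
B -> A -> E: 5 + 1 = 6
B -> E: 8
Best route has total 6.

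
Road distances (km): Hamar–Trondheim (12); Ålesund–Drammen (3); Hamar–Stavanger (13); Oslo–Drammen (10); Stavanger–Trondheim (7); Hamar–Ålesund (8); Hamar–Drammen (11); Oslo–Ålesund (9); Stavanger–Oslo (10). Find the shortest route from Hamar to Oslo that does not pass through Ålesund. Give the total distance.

21

Candidate routes:
Hamar - Stavanger - Oslo: 13 + 10 = 23
Hamar - Trondheim - Stavanger - Oslo: 12 + 7 + 10 = 29
Hamar - Drammen - Oslo: 11 + 10 = 21
Best route has total 21 km.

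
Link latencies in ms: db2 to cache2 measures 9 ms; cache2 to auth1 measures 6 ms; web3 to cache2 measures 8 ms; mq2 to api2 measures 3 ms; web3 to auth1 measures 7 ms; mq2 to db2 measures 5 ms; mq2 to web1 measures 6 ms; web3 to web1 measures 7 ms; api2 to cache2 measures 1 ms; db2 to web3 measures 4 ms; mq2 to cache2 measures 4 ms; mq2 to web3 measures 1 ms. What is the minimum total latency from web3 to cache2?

Checking several routes:
web3 - auth1 - cache2: 7 + 6 = 13
web3 - mq2 - api2 - cache2: 1 + 3 + 1 = 5
web3 - mq2 - cache2: 1 + 4 = 5
web3 - cache2: 8
Shortest: 5 ms.

5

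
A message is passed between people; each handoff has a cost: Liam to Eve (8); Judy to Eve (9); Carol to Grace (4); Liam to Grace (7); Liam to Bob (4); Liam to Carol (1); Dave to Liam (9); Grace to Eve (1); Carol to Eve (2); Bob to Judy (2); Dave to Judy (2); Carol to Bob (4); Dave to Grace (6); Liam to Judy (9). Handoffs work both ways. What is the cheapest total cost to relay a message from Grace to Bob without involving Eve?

8

Some routes from Grace to Bob avoiding Eve:
Grace - Carol - Liam - Bob: 4 + 1 + 4 = 9
Grace - Carol - Bob: 4 + 4 = 8
Grace - Dave - Judy - Bob: 6 + 2 + 2 = 10
Grace - Liam - Bob: 7 + 4 = 11
Shortest: 8.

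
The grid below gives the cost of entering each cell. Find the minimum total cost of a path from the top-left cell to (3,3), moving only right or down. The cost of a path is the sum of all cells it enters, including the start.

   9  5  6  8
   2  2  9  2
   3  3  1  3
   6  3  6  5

25

Best path: (0,0) → (1,0) → (1,1) → (2,1) → (2,2) → (2,3) → (3,3)
Cost: 9 + 2 + 2 + 3 + 1 + 3 + 5 = 25
For comparison, the top-then-right route costs 38.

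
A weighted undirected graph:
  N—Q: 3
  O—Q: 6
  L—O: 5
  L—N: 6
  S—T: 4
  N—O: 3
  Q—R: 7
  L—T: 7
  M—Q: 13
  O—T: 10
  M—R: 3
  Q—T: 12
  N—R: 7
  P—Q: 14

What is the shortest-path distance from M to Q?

10

Checking several routes:
M→Q: 13
M→R→N→O→Q: 3 + 7 + 3 + 6 = 19
M→R→Q: 3 + 7 = 10
M→R→N→Q: 3 + 7 + 3 = 13
Best route has total 10.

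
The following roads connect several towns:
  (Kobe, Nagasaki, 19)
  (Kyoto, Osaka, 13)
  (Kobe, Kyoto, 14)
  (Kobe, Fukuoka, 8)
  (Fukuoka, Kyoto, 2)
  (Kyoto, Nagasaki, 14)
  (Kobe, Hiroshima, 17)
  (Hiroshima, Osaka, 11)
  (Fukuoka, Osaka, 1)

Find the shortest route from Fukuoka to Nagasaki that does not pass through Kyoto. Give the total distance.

27

Candidate routes:
Fukuoka→Osaka→Hiroshima→Kobe→Nagasaki: 1 + 11 + 17 + 19 = 48
Fukuoka→Kobe→Nagasaki: 8 + 19 = 27
The minimum is 27.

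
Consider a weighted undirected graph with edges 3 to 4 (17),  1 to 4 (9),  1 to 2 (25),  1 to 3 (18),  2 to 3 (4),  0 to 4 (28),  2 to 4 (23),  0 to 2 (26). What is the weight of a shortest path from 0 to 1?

A few of the 0→1 routes:
0 -> 2 -> 3 -> 1: 26 + 4 + 18 = 48
0 -> 2 -> 1: 26 + 25 = 51
0 -> 2 -> 3 -> 4 -> 1: 26 + 4 + 17 + 9 = 56
0 -> 4 -> 1: 28 + 9 = 37
Shortest: 37.

37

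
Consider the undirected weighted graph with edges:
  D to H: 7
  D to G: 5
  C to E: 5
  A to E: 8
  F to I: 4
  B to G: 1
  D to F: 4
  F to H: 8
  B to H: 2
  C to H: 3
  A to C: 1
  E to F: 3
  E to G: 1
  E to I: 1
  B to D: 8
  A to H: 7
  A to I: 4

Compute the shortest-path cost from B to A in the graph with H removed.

A few of the B→A routes:
B→G→E→A: 1 + 1 + 8 = 10
B→G→E→C→A: 1 + 1 + 5 + 1 = 8
B→G→E→I→A: 1 + 1 + 1 + 4 = 7
Best route has total 7.

7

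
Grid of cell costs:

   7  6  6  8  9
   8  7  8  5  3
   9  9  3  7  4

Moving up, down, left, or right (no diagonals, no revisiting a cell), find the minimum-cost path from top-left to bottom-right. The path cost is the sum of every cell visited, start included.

39

Cheapest: [0,0] [0,1] [0,2] [0,3] [1,3] [1,4] [2,4]
  7 + 6 + 6 + 8 + 5 + 3 + 4 = 39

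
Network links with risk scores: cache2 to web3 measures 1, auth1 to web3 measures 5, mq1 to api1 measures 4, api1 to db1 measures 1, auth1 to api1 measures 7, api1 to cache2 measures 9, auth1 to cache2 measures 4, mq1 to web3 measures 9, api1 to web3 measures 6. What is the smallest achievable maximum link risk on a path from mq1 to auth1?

A few of the mq1→auth1 routes:
mq1 -> api1 -> auth1: max(4, 7) = 7
mq1 -> api1 -> web3 -> auth1: max(4, 6, 5) = 6
mq1 -> api1 -> web3 -> cache2 -> auth1: max(4, 6, 1, 4) = 6
The minimum achievable maximum is 6.

6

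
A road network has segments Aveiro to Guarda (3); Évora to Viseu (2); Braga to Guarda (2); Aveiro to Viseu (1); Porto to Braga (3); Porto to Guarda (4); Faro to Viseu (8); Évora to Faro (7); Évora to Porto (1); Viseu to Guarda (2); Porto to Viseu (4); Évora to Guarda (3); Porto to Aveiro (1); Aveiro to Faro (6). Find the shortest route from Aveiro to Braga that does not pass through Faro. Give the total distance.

A few of the Aveiro→Braga routes:
Aveiro→Porto→Évora→Guarda→Braga: 1 + 1 + 3 + 2 = 7
Aveiro→Porto→Braga: 1 + 3 = 4
Aveiro→Viseu→Guarda→Braga: 1 + 2 + 2 = 5
Aveiro→Viseu→Évora→Porto→Braga: 1 + 2 + 1 + 3 = 7
Aveiro→Porto→Guarda→Braga: 1 + 4 + 2 = 7
Aveiro→Guarda→Braga: 3 + 2 = 5
The minimum is 4 km.

4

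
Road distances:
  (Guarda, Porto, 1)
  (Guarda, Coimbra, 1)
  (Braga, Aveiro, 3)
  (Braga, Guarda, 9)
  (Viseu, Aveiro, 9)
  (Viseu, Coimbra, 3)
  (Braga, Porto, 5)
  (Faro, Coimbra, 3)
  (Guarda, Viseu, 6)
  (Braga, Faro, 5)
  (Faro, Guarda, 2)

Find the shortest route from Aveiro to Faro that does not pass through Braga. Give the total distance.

15

Comparing a few candidate routes:
Aveiro→Viseu→Coimbra→Faro: 9 + 3 + 3 = 15
Aveiro→Viseu→Guarda→Faro: 9 + 6 + 2 = 17
Aveiro→Viseu→Coimbra→Guarda→Faro: 9 + 3 + 1 + 2 = 15
Shortest: 15.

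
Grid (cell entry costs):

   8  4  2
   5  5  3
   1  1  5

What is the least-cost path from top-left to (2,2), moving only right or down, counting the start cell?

One optimal route is [0,0] -> [1,0] -> [2,0] -> [2,1] -> [2,2].
Its cost is 8 + 5 + 1 + 1 + 5 = 20.

20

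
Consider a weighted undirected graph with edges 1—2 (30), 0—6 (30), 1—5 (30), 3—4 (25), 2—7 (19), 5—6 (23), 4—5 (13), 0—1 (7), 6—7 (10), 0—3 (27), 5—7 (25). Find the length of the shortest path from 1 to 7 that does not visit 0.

Routes from 1 to 7 avoiding 0:
1 - 5 - 6 - 7: 30 + 23 + 10 = 63
1 - 5 - 7: 30 + 25 = 55
1 - 2 - 7: 30 + 19 = 49
Shortest: 49.

49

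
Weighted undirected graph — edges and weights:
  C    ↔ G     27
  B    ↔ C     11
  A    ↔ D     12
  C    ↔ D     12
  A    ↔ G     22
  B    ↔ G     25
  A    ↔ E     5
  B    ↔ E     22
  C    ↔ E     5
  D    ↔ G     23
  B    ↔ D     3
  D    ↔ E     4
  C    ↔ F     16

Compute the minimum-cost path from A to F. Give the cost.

26

Comparing a few candidate routes:
A - D - E - C - F: 12 + 4 + 5 + 16 = 37
A - E - C - F: 5 + 5 + 16 = 26
A - D - C - F: 12 + 12 + 16 = 40
A - E - D - B - C - F: 5 + 4 + 3 + 11 + 16 = 39
A - D - B - C - F: 12 + 3 + 11 + 16 = 42
A - E - D - C - F: 5 + 4 + 12 + 16 = 37
Best route has total 26.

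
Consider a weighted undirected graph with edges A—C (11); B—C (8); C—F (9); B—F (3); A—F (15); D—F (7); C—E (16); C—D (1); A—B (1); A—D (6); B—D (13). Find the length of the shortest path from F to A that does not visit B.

Routes from F to A avoiding B:
F → C → D → A: 9 + 1 + 6 = 16
F → C → A: 9 + 11 = 20
F → A: 15
F → D → C → A: 7 + 1 + 11 = 19
F → D → A: 7 + 6 = 13
Best route has total 13.

13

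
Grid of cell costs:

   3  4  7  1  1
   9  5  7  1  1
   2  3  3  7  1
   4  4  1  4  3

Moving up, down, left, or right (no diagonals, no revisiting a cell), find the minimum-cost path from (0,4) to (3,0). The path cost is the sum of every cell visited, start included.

Path r0c4 → r1c4 → r2c4 → r3c4 → r3c3 → r3c2 → r3c1 → r3c0: 1 + 1 + 1 + 3 + 4 + 1 + 4 + 4 = 19.

19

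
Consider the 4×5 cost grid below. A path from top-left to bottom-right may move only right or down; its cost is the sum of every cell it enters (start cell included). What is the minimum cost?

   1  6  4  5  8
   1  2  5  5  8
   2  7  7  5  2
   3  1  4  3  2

Best path: r0c0→r1c0→r2c0→r3c0→r3c1→r3c2→r3c3→r3c4
Cost: 1 + 1 + 2 + 3 + 1 + 4 + 3 + 2 = 17
For comparison, the top-then-right route costs 36.

17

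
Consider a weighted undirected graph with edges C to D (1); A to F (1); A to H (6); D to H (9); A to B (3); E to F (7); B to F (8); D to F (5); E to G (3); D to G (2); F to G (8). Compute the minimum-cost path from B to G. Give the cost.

Some routes from B to G:
B - A - F - G: 3 + 1 + 8 = 12
B - F - D - G: 8 + 5 + 2 = 15
B - A - F - E - G: 3 + 1 + 7 + 3 = 14
B - A - F - D - G: 3 + 1 + 5 + 2 = 11
The minimum is 11.

11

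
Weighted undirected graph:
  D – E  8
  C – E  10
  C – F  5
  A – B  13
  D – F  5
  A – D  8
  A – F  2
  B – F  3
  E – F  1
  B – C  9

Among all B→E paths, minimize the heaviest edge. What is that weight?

A few of the B→E routes:
B -> F -> E: max(3, 1) = 3
B -> C -> F -> D -> E: max(9, 5, 5, 8) = 9
B -> C -> F -> E: max(9, 5, 1) = 9
B -> F -> A -> D -> E: max(3, 2, 8, 8) = 8
B -> F -> D -> E: max(3, 5, 8) = 8
Smallest bottleneck: 3.

3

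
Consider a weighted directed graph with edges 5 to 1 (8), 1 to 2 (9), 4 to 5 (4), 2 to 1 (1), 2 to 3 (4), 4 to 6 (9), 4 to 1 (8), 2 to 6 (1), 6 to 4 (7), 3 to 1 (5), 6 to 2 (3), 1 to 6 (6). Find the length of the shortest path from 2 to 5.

Routes from 2 to 5:
2 -> 3 -> 1 -> 6 -> 4 -> 5: 4 + 5 + 6 + 7 + 4 = 26
2 -> 1 -> 6 -> 4 -> 5: 1 + 6 + 7 + 4 = 18
2 -> 6 -> 4 -> 5: 1 + 7 + 4 = 12
Shortest: 12.

12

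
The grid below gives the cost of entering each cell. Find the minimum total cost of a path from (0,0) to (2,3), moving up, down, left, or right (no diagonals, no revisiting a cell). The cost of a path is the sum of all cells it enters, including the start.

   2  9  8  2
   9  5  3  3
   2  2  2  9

26

Path (0,0) (1,0) (2,0) (2,1) (2,2) (2,3): 2 + 9 + 2 + 2 + 2 + 9 = 26.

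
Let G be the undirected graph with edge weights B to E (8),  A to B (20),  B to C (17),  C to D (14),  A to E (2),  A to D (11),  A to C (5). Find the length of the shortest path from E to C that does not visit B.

Paths from E to C avoiding B:
E→A→C: 2 + 5 = 7
E→A→D→C: 2 + 11 + 14 = 27
The minimum is 7.

7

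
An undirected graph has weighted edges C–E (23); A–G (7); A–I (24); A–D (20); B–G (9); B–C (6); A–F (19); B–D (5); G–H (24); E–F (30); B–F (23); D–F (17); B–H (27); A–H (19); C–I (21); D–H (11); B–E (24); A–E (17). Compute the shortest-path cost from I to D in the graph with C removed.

A few of the I→D routes:
I-A-D: 24 + 20 = 44
I-A-H-D: 24 + 19 + 11 = 54
I-A-G-B-D: 24 + 7 + 9 + 5 = 45
I-A-F-D: 24 + 19 + 17 = 60
Best route has total 44.

44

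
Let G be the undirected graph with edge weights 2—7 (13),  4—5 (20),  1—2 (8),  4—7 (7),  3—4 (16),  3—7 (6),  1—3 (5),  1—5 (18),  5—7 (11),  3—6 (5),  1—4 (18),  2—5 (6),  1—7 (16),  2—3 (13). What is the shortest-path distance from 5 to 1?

14

Comparing a few candidate routes:
5 → 2 → 3 → 1: 6 + 13 + 5 = 24
5 → 1: 18
5 → 7 → 1: 11 + 16 = 27
5 → 2 → 1: 6 + 8 = 14
5 → 7 → 3 → 1: 11 + 6 + 5 = 22
Best route has total 14.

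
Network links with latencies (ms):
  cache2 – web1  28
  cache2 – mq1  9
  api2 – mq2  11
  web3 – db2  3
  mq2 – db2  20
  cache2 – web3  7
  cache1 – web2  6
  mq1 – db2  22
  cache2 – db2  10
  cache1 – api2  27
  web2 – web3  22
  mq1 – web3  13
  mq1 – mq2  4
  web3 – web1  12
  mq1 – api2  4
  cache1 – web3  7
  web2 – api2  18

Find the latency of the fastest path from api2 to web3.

A few of the api2→web3 routes:
api2 → mq1 → web3: 4 + 13 = 17
api2 → mq2 → mq1 → web3: 11 + 4 + 13 = 28
api2 → mq1 → cache2 → db2 → web3: 4 + 9 + 10 + 3 = 26
api2 → mq2 → mq1 → cache2 → web3: 11 + 4 + 9 + 7 = 31
api2 → mq1 → cache2 → web3: 4 + 9 + 7 = 20
api2 → mq1 → db2 → web3: 4 + 22 + 3 = 29
Shortest: 17 ms.

17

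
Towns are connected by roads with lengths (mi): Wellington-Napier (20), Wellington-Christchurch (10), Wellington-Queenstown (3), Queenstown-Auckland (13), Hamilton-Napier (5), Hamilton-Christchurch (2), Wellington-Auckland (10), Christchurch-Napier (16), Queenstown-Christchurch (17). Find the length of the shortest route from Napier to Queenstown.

20

Some routes from Napier to Queenstown:
Napier - Christchurch - Wellington - Queenstown: 16 + 10 + 3 = 29
Napier - Hamilton - Christchurch - Wellington - Queenstown: 5 + 2 + 10 + 3 = 20
Napier - Hamilton - Christchurch - Queenstown: 5 + 2 + 17 = 24
Napier - Christchurch - Queenstown: 16 + 17 = 33
Napier - Wellington - Queenstown: 20 + 3 = 23
The minimum is 20 mi.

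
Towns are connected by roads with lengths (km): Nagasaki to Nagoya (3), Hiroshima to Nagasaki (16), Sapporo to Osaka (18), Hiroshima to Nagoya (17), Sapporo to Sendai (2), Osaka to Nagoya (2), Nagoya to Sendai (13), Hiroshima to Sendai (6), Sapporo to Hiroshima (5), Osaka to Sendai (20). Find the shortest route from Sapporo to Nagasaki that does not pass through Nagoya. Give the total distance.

Routes from Sapporo to Nagasaki avoiding Nagoya:
Sapporo-Hiroshima-Nagasaki: 5 + 16 = 21
Sapporo-Sendai-Hiroshima-Nagasaki: 2 + 6 + 16 = 24
Sapporo-Osaka-Sendai-Hiroshima-Nagasaki: 18 + 20 + 6 + 16 = 60
Shortest: 21 km.

21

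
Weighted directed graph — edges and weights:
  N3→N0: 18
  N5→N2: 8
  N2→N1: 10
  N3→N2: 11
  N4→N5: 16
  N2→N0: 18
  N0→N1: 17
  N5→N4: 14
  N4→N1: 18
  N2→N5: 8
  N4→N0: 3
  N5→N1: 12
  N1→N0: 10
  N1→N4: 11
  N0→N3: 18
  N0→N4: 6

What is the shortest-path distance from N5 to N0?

17

Comparing a few candidate routes:
N5 → N2 → N1 → N4 → N0: 8 + 10 + 11 + 3 = 32
N5 → N2 → N1 → N0: 8 + 10 + 10 = 28
N5 → N2 → N0: 8 + 18 = 26
N5 → N1 → N4 → N0: 12 + 11 + 3 = 26
N5 → N1 → N0: 12 + 10 = 22
N5 → N4 → N0: 14 + 3 = 17
Best route has total 17.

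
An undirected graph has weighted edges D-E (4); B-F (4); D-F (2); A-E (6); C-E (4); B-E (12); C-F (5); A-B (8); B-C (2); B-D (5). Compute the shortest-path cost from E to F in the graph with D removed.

Comparing a few candidate routes:
E -> C -> F: 4 + 5 = 9
E -> B -> F: 12 + 4 = 16
E -> A -> B -> F: 6 + 8 + 4 = 18
E -> C -> B -> F: 4 + 2 + 4 = 10
Shortest: 9.

9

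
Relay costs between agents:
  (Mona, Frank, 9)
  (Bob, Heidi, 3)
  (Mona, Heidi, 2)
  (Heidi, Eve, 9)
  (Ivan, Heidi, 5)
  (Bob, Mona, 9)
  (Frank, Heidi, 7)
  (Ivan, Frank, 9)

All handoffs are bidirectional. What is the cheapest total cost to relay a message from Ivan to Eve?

Paths from Ivan to Eve:
Ivan → Frank → Mona → Heidi → Eve: 9 + 9 + 2 + 9 = 29
Ivan → Frank → Heidi → Eve: 9 + 7 + 9 = 25
Ivan → Frank → Mona → Bob → Heidi → Eve: 9 + 9 + 9 + 3 + 9 = 39
Ivan → Heidi → Eve: 5 + 9 = 14
The minimum is 14.

14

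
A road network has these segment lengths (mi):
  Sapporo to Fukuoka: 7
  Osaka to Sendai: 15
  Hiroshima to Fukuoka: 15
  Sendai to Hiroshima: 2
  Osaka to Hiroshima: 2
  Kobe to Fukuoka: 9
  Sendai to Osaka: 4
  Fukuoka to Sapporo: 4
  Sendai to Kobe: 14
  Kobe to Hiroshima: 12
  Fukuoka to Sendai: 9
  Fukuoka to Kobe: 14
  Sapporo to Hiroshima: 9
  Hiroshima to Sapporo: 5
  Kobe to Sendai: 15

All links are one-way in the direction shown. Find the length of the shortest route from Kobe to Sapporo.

13

Comparing a few candidate routes:
Kobe -> Hiroshima -> Sapporo: 12 + 5 = 17
Kobe -> Fukuoka -> Sapporo: 9 + 4 = 13
Kobe -> Sendai -> Hiroshima -> Sapporo: 15 + 2 + 5 = 22
The minimum is 13 mi.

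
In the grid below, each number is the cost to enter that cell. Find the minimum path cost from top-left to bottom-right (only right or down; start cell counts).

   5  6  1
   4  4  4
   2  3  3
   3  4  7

Path (0,0) -> (1,0) -> (2,0) -> (2,1) -> (2,2) -> (3,2): 5 + 4 + 2 + 3 + 3 + 7 = 24.

24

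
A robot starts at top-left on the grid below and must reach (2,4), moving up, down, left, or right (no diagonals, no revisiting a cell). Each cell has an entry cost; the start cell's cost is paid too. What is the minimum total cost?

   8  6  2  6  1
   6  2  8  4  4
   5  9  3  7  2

29

Take [0,0]→[0,1]→[0,2]→[0,3]→[0,4]→[1,4]→[2,4] for a total of 8 + 6 + 2 + 6 + 1 + 4 + 2 = 29.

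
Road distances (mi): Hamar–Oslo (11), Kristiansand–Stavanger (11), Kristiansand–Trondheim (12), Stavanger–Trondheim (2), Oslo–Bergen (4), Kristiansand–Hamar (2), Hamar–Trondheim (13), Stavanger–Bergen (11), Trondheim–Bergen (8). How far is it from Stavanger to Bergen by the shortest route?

Checking several routes:
Stavanger -> Kristiansand -> Hamar -> Oslo -> Bergen: 11 + 2 + 11 + 4 = 28
Stavanger -> Trondheim -> Hamar -> Oslo -> Bergen: 2 + 13 + 11 + 4 = 30
Stavanger -> Bergen: 11
Stavanger -> Trondheim -> Bergen: 2 + 8 = 10
Best route has total 10 mi.

10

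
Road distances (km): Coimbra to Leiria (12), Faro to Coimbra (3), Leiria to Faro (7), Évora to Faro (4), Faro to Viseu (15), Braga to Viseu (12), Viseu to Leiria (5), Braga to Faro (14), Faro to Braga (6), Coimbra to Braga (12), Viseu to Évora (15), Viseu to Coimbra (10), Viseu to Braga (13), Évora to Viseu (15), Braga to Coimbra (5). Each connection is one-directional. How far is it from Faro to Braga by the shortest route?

6

Candidate routes:
Faro→Viseu→Braga: 15 + 13 = 28
Faro→Coimbra→Braga: 3 + 12 = 15
Faro→Viseu→Coimbra→Braga: 15 + 10 + 12 = 37
Faro→Braga: 6
The minimum is 6 km.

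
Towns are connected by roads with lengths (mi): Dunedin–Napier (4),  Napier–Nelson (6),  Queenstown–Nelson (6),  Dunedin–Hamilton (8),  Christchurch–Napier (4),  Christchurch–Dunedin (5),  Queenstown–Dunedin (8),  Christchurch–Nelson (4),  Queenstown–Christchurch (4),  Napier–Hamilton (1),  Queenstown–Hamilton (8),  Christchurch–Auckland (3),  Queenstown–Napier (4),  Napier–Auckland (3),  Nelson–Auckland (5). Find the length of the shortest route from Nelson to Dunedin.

9

Some routes from Nelson to Dunedin:
Nelson -> Napier -> Dunedin: 6 + 4 = 10
Nelson -> Christchurch -> Dunedin: 4 + 5 = 9
Nelson -> Auckland -> Napier -> Dunedin: 5 + 3 + 4 = 12
Nelson -> Christchurch -> Napier -> Dunedin: 4 + 4 + 4 = 12
The minimum is 9 mi.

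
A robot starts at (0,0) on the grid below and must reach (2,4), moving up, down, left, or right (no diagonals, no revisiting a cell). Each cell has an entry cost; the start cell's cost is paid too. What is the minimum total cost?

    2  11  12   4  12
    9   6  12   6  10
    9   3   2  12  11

45

Take (0,0) → (1,0) → (1,1) → (2,1) → (2,2) → (2,3) → (2,4) for a total of 2 + 9 + 6 + 3 + 2 + 12 + 11 = 45.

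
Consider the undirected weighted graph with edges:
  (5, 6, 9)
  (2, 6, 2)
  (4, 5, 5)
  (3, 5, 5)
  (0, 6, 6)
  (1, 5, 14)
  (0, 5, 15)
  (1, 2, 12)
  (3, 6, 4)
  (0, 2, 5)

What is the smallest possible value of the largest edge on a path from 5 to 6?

5

Comparing a few candidate routes:
5 -> 3 -> 6: max(5, 4) = 5
5 -> 6: max(9) = 9
5 -> 1 -> 2 -> 6: max(14, 12, 2) = 14
The minimum achievable maximum is 5.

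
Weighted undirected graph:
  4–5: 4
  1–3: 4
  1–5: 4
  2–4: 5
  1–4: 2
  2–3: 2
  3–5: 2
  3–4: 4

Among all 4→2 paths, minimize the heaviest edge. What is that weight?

Candidate routes:
4 - 3 - 2: max(4, 2) = 4
4 - 1 - 3 - 2: max(2, 4, 2) = 4
4 - 1 - 5 - 3 - 2: max(2, 4, 2, 2) = 4
4 - 5 - 1 - 3 - 2: max(4, 4, 4, 2) = 4
4 - 5 - 3 - 2: max(4, 2, 2) = 4
4 - 2: max(5) = 5
The minimum achievable maximum is 4.

4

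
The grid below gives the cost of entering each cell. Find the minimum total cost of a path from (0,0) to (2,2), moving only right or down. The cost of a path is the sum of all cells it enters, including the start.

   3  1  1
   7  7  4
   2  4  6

Path r0c0 → r0c1 → r0c2 → r1c2 → r2c2: 3 + 1 + 1 + 4 + 6 = 15.

15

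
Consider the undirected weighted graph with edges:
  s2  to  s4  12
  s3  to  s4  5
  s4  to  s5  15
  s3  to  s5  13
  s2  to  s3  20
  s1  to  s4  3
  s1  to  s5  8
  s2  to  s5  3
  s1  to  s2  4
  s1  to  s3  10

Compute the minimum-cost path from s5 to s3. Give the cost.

13

A few of the s5→s3 routes:
s5 - s1 - s3: 8 + 10 = 18
s5 - s1 - s4 - s3: 8 + 3 + 5 = 16
s5 - s3: 13
s5 - s2 - s1 - s3: 3 + 4 + 10 = 17
s5 - s2 - s4 - s3: 3 + 12 + 5 = 20
s5 - s2 - s1 - s4 - s3: 3 + 4 + 3 + 5 = 15
The minimum is 13.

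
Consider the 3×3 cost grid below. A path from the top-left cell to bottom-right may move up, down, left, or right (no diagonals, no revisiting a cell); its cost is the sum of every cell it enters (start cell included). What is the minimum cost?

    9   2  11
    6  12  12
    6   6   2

One optimal route is r0c0 → r1c0 → r2c0 → r2c1 → r2c2.
Its cost is 9 + 6 + 6 + 6 + 2 = 29.

29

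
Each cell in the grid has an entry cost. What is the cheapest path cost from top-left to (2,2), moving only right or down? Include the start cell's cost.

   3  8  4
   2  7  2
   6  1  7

19

Take (0,0) → (1,0) → (2,0) → (2,1) → (2,2) for a total of 3 + 2 + 6 + 1 + 7 = 19.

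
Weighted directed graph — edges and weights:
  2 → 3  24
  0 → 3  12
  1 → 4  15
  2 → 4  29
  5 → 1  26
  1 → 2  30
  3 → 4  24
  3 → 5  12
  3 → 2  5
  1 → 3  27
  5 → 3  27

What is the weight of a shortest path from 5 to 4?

41

Checking several routes:
5→3→4: 27 + 24 = 51
5→3→2→4: 27 + 5 + 29 = 61
5→1→4: 26 + 15 = 41
Shortest: 41.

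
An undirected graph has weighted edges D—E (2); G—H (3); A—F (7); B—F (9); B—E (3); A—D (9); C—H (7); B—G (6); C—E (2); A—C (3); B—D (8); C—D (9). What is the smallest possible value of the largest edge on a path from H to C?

Checking several routes:
H→C: max(7) = 7
H→G→B→D→E→C: max(3, 6, 8, 2, 2) = 8
H→G→B→E→D→A→C: max(3, 6, 3, 2, 9, 3) = 9
H→G→B→E→D→C: max(3, 6, 3, 2, 9) = 9
H→G→B→F→A→D→E→C: max(3, 6, 9, 7, 9, 2, 2) = 9
H→G→B→E→C: max(3, 6, 3, 2) = 6
Smallest bottleneck: 6.

6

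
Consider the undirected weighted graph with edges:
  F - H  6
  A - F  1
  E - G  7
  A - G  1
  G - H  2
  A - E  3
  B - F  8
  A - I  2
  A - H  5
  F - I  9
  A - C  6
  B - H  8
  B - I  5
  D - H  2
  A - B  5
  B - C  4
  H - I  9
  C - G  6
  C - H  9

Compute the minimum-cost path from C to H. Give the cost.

8

A few of the C→H routes:
C -> A -> G -> H: 6 + 1 + 2 = 9
C -> G -> A -> H: 6 + 1 + 5 = 12
C -> H: 9
C -> A -> H: 6 + 5 = 11
C -> G -> H: 6 + 2 = 8
Shortest: 8.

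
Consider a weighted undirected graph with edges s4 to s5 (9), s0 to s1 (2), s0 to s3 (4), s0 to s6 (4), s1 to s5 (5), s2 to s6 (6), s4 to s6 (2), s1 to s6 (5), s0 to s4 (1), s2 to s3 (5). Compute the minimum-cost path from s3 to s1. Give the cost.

Comparing a few candidate routes:
s3 -> s0 -> s4 -> s6 -> s1: 4 + 1 + 2 + 5 = 12
s3 -> s0 -> s6 -> s1: 4 + 4 + 5 = 13
s3 -> s2 -> s6 -> s1: 5 + 6 + 5 = 16
s3 -> s0 -> s1: 4 + 2 = 6
Best route has total 6.

6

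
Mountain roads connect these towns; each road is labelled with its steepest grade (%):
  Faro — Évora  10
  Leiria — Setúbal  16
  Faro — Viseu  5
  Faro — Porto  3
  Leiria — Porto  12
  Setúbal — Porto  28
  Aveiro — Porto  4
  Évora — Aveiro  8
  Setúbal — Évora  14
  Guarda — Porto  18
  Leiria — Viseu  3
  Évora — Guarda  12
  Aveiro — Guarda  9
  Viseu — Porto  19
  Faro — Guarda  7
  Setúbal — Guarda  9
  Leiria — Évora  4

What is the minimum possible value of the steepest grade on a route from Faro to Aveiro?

A few of the Faro→Aveiro routes:
Faro-Porto-Aveiro: max(3, 4) = 4
Faro-Guarda-Aveiro: max(7, 9) = 9
Faro-Évora-Aveiro: max(10, 8) = 10
Faro-Viseu-Leiria-Évora-Aveiro: max(5, 3, 4, 8) = 8
Smallest bottleneck: 4%.

4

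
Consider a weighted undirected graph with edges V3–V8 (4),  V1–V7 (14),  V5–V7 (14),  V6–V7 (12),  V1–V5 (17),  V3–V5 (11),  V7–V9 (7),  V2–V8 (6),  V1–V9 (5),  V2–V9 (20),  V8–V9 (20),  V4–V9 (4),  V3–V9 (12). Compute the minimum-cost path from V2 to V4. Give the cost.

24

A few of the V2→V4 routes:
V2-V8-V3-V9-V4: 6 + 4 + 12 + 4 = 26
V2-V8-V3-V5-V1-V9-V4: 6 + 4 + 11 + 17 + 5 + 4 = 47
V2-V9-V4: 20 + 4 = 24
V2-V8-V3-V5-V7-V9-V4: 6 + 4 + 11 + 14 + 7 + 4 = 46
V2-V8-V9-V4: 6 + 20 + 4 = 30
Shortest: 24.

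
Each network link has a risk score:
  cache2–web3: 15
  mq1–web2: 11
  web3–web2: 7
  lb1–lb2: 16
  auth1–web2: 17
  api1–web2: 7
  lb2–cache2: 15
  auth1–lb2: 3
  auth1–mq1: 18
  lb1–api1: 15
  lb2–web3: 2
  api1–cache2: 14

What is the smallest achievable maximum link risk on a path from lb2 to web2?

Comparing a few candidate routes:
lb2 - cache2 - web3 - web2: max(15, 15, 7) = 15
lb2 - web3 - cache2 - api1 - web2: max(2, 15, 14, 7) = 15
lb2 - web3 - web2: max(2, 7) = 7
Best route has worst link 7.

7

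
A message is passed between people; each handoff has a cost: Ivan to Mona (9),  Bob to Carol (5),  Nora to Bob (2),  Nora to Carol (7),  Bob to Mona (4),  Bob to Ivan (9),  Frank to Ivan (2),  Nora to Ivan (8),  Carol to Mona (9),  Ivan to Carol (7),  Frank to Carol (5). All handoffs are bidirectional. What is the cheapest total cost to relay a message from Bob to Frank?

10

Comparing a few candidate routes:
Bob - Carol - Ivan - Frank: 5 + 7 + 2 = 14
Bob - Ivan - Frank: 9 + 2 = 11
Bob - Carol - Frank: 5 + 5 = 10
Bob - Nora - Ivan - Frank: 2 + 8 + 2 = 12
Bob - Nora - Carol - Frank: 2 + 7 + 5 = 14
The minimum is 10.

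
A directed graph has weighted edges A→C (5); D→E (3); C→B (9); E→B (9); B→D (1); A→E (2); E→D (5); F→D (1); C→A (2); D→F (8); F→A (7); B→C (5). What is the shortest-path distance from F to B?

Candidate routes:
F-A-E-B: 7 + 2 + 9 = 18
F-D-E-B: 1 + 3 + 9 = 13
F-A-C-B: 7 + 5 + 9 = 21
Shortest: 13.

13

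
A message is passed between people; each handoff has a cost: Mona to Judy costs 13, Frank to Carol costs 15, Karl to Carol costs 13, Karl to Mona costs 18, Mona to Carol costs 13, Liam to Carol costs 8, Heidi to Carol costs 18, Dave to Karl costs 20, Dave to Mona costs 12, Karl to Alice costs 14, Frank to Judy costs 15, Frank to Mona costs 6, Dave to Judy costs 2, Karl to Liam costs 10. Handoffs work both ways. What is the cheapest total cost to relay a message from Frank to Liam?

23

Some routes from Frank to Liam:
Frank - Mona - Carol - Liam: 6 + 13 + 8 = 27
Frank - Mona - Karl - Liam: 6 + 18 + 10 = 34
Frank - Carol - Liam: 15 + 8 = 23
The minimum is 23.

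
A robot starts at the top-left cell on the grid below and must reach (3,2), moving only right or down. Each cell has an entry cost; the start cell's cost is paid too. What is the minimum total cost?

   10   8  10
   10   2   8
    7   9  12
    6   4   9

42

Cheapest: r0c0 → r0c1 → r1c1 → r2c1 → r3c1 → r3c2
  10 + 8 + 2 + 9 + 4 + 9 = 42
(Top row then right column would cost 57.)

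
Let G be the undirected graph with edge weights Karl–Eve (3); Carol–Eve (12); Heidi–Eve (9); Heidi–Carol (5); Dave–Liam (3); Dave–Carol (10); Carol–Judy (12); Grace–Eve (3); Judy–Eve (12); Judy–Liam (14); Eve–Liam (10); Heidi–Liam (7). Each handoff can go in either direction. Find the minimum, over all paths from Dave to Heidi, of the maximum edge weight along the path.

Checking several routes:
Dave → Carol → Heidi: max(10, 5) = 10
Dave → Liam → Eve → Heidi: max(3, 10, 9) = 10
Dave → Liam → Heidi: max(3, 7) = 7
Dave → Carol → Judy → Eve → Liam → Heidi: max(10, 12, 12, 10, 7) = 12
Dave → Carol → Judy → Eve → Heidi: max(10, 12, 12, 9) = 12
Smallest bottleneck: 7.

7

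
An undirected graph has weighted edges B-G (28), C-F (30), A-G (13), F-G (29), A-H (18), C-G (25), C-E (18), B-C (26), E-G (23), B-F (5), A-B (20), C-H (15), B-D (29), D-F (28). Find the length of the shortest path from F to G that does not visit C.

Paths from F to G avoiding C:
F→D→B→A→G: 28 + 29 + 20 + 13 = 90
F→D→B→G: 28 + 29 + 28 = 85
F→B→G: 5 + 28 = 33
F→B→A→G: 5 + 20 + 13 = 38
F→G: 29
Shortest: 29.

29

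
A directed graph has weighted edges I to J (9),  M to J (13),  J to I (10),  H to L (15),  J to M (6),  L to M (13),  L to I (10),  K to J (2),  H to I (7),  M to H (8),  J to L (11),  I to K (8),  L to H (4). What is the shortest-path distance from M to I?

15

Some routes from M to I:
M→J→I: 13 + 10 = 23
M→H→I: 8 + 7 = 15
M→H→L→I: 8 + 15 + 10 = 33
Best route has total 15.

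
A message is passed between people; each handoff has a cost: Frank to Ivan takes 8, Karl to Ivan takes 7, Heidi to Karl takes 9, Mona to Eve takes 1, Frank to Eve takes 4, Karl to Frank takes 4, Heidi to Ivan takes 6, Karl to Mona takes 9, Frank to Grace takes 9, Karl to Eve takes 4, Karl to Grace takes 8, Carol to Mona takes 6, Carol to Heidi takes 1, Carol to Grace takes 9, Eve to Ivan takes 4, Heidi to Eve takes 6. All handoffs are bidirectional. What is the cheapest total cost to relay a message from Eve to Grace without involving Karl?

13

Comparing a few candidate routes:
Eve -> Ivan -> Heidi -> Carol -> Grace: 4 + 6 + 1 + 9 = 20
Eve -> Heidi -> Carol -> Grace: 6 + 1 + 9 = 16
Eve -> Mona -> Carol -> Grace: 1 + 6 + 9 = 16
Eve -> Frank -> Grace: 4 + 9 = 13
Eve -> Ivan -> Frank -> Grace: 4 + 8 + 9 = 21
Eve -> Frank -> Ivan -> Heidi -> Carol -> Grace: 4 + 8 + 6 + 1 + 9 = 28
Shortest: 13.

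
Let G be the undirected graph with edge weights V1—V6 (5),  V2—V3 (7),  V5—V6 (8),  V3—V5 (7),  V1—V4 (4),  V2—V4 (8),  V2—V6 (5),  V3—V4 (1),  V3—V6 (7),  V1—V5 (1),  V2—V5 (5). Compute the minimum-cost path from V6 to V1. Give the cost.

5

Comparing a few candidate routes:
V6 - V2 - V5 - V1: 5 + 5 + 1 = 11
V6 - V5 - V1: 8 + 1 = 9
V6 - V1: 5
Best route has total 5.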